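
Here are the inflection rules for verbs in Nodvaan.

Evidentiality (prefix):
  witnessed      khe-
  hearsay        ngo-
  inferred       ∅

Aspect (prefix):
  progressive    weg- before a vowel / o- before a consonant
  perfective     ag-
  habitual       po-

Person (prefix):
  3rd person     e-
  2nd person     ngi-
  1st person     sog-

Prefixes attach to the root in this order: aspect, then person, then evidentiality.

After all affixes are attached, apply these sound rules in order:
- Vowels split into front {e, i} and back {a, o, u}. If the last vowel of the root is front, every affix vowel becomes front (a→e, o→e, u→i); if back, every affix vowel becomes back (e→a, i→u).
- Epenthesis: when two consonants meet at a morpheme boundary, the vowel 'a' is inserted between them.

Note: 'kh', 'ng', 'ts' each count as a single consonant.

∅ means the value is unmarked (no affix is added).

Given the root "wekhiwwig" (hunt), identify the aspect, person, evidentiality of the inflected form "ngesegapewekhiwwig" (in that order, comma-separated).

habitual, 1st person, hearsay

Segment: ngo-sog-po-wekhiwwig.
aspect: po- → habitual.
person: sog- → 1st person.
evidentiality: ngo- → hearsay.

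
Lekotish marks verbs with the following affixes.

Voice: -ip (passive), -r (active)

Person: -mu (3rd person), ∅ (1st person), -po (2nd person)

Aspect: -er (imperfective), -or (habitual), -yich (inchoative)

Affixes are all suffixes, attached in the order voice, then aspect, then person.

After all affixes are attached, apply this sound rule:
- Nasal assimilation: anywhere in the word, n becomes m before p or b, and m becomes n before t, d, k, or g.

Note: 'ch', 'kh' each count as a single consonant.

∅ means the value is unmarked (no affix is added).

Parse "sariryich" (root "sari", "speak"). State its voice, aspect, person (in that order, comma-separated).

Segment: sari-r-yich.
voice: -r → active.
aspect: -yich → inchoative.
person: ∅ → 1st person.

active, inchoative, 1st person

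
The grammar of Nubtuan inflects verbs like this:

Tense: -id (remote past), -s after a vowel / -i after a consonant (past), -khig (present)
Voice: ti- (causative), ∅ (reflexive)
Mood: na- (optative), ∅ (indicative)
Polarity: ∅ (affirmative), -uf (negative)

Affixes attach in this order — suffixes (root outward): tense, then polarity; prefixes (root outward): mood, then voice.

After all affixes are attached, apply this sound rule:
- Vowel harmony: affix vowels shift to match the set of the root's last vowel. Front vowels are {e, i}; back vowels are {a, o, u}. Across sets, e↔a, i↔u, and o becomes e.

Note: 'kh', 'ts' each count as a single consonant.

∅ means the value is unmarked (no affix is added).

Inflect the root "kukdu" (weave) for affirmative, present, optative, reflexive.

nakukdukhug

Attach mood optative na- → nakukdu.
Attach tense present -khig → nakukdukhig.
voice = reflexive: zero marking, form stays nakukdukhig.
polarity = affirmative: zero marking, form stays nakukdukhig.
Apply vowel harmony: nakukdukhig → nakukdukhug.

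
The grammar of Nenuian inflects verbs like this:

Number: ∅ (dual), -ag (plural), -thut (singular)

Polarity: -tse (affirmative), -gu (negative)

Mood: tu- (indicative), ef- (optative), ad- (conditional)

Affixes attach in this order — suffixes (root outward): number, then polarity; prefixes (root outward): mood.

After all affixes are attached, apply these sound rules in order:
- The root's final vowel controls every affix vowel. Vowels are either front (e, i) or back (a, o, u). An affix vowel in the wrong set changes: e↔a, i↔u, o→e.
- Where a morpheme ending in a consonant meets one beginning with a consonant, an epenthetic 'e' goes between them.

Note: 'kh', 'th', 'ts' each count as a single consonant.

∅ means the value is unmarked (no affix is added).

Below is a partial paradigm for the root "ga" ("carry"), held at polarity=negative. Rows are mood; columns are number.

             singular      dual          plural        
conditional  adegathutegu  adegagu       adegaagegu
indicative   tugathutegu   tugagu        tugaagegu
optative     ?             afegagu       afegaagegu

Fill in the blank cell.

afegathutegu

Attach number singular -thut → gathut.
Attach polarity negative -gu → gathutgu.
Attach mood optative ef- → efgathutgu.
Apply vowel harmony: efgathutgu → afgathutgu.
Apply epenthesis: afgathutgu → afegathutegu.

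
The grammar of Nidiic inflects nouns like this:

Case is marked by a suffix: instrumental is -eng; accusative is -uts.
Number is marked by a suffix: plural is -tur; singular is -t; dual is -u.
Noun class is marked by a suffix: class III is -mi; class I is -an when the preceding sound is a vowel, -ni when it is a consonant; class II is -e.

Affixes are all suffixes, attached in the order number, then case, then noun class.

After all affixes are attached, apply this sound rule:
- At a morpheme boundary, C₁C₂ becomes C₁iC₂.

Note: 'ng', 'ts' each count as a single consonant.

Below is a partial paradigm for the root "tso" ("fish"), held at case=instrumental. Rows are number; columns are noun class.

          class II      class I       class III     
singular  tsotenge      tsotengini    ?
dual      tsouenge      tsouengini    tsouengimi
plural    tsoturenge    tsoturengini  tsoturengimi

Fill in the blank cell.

tsotengimi

Attach number singular -t → tsot.
Attach case instrumental -eng → tsoteng.
Attach noun class class III -mi → tsotengmi.
Apply epenthesis: tsotengmi → tsotengimi.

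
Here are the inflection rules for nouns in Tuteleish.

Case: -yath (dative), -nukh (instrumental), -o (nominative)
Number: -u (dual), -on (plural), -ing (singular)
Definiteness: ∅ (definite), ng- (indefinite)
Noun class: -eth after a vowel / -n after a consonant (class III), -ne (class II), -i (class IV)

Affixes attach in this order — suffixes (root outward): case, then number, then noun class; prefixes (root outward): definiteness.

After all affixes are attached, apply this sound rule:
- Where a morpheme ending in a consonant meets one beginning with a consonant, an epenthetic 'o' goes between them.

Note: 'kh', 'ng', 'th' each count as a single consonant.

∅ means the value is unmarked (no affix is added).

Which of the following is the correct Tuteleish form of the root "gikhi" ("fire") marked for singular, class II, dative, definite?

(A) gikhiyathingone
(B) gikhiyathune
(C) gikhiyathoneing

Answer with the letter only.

Attach case dative -yath → gikhiyath.
definiteness = definite: zero marking, form stays gikhiyath.
Attach number singular -ing → gikhiyathing.
Attach noun class class II -ne → gikhiyathingne.
Apply epenthesis: gikhiyathingne → gikhiyathingone.
So the correct form is gikhiyathingone, option (A).
(C) gikhiyathoneing is wrong: it has the affixes in the wrong order.
(B) gikhiyathune is wrong: it uses dual instead of singular for number.

A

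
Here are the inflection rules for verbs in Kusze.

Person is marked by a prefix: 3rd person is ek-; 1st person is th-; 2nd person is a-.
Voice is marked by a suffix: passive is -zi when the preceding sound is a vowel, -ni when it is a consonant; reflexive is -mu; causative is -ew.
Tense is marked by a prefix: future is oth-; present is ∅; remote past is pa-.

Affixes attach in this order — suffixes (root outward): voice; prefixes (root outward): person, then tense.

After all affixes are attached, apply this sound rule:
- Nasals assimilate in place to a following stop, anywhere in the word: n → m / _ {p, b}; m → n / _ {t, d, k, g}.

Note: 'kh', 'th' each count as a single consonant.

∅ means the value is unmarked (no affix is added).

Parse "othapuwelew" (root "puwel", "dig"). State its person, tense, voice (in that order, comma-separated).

2nd person, future, causative

Segment: oth-a-puwel-ew.
person: a- → 2nd person.
tense: oth- → future.
voice: -ew → causative.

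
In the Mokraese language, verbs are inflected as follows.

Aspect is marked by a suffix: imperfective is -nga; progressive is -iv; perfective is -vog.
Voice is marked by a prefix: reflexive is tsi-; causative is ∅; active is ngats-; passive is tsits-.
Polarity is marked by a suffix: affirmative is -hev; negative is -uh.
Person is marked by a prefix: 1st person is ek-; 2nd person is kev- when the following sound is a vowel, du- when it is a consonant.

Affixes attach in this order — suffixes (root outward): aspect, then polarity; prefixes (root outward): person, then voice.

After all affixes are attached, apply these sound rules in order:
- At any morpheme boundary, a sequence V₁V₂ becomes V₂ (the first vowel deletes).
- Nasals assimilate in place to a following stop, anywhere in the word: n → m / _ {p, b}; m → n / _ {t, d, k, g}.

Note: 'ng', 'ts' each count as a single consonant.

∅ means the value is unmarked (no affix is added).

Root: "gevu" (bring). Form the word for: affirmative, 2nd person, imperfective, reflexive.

tsidugevungahev

Attach person 2nd person du- (before consonant 'g') → dugevu.
Attach aspect imperfective -nga → dugevunga.
Attach polarity affirmative -hev → dugevungahev.
Attach voice reflexive tsi- → tsidugevungahev.
Vowel deletion: no change.
Nasal assimilation: no change.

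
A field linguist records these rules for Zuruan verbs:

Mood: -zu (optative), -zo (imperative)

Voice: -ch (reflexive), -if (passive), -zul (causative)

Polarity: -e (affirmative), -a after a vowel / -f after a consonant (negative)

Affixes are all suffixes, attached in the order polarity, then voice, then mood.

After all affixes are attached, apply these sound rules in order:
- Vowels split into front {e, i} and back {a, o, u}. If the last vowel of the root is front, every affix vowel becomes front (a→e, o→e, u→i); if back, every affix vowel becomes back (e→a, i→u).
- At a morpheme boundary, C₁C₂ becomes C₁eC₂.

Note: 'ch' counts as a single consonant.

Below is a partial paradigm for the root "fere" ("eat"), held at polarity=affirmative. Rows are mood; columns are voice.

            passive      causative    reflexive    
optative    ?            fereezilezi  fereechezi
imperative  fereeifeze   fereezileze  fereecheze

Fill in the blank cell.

fereeifezi

Attach polarity affirmative -e → feree.
Attach voice passive -if → fereeif.
Attach mood optative -zu → fereeifzu.
Apply vowel harmony: fereeifzu → fereeifzi.
Apply epenthesis: fereeifzi → fereeifezi.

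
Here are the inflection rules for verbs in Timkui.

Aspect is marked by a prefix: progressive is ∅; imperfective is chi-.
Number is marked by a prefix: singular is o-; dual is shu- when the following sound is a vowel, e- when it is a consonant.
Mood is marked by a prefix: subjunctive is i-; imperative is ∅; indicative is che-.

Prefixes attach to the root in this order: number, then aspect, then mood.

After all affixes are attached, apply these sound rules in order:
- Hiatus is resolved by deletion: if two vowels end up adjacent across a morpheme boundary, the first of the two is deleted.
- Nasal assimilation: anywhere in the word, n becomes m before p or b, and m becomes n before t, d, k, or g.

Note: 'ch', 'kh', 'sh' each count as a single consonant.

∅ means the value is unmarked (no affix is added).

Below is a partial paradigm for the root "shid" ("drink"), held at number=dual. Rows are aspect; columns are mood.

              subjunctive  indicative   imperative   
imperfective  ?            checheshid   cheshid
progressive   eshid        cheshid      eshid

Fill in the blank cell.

Attach number dual e- (before consonant 'sh') → eshid.
Attach aspect imperfective chi- → chieshid.
Attach mood subjunctive i- → ichieshid.
Apply vowel deletion: ichieshid → icheshid.
Nasal assimilation: no change.

icheshid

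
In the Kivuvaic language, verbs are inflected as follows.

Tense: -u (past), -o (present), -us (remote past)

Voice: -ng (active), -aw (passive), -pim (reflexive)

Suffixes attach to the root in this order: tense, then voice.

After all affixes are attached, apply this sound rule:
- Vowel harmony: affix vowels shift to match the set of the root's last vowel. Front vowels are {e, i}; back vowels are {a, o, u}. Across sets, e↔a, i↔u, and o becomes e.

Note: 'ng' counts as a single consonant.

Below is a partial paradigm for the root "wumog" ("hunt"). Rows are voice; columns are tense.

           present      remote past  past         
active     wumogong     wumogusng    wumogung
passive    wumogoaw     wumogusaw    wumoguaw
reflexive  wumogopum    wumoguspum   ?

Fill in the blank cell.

wumogupum

Attach tense past -u → wumogu.
Attach voice reflexive -pim → wumogupim.
Apply vowel harmony: wumogupim → wumogupum.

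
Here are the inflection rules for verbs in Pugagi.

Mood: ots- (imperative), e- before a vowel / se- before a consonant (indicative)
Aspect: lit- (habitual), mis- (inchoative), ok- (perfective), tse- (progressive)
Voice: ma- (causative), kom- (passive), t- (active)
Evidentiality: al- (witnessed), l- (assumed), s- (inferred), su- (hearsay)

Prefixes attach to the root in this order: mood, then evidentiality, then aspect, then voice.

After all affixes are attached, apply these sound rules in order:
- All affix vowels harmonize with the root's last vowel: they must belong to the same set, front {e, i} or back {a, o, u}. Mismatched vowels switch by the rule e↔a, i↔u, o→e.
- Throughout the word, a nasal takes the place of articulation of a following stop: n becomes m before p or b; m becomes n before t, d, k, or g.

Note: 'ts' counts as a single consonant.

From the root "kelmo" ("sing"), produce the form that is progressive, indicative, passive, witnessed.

Attach mood indicative se- (before consonant 'k') → sekelmo.
Attach evidentiality witnessed al- → alsekelmo.
Attach aspect progressive tse- → tsealsekelmo.
Attach voice passive kom- → komtsealsekelmo.
Apply vowel harmony: komtsealsekelmo → komtsaalsakelmo.
Nasal assimilation: no change.

komtsaalsakelmo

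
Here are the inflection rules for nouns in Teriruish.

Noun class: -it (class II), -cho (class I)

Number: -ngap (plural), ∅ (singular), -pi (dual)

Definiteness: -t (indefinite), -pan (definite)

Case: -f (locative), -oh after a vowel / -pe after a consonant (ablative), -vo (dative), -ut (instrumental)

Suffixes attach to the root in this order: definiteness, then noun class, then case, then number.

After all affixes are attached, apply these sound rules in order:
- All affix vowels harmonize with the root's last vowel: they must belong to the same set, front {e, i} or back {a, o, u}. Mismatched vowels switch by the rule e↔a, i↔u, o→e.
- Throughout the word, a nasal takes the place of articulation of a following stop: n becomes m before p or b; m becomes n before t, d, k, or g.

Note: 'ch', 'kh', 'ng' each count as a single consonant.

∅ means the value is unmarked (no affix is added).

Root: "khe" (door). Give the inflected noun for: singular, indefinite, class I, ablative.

Attach definiteness indefinite -t → khet.
Attach noun class class I -cho → khetcho.
Attach case ablative -oh (after vowel 'o') → khetchooh.
number = singular: zero marking, form stays khetchooh.
Apply vowel harmony: khetchooh → khetcheeh.
Nasal assimilation: no change.

khetcheeh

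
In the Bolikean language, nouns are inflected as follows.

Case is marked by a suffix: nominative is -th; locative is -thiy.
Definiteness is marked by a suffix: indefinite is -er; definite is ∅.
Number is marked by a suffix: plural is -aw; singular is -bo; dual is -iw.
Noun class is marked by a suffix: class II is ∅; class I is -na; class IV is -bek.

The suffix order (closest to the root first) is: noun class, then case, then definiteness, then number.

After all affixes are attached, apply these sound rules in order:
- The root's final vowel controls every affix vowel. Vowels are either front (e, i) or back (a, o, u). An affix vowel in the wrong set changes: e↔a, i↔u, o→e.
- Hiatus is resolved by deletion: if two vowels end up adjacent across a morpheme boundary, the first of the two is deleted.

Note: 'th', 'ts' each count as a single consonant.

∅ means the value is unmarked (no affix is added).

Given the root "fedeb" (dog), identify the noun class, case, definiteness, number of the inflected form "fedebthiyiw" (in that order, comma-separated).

Segment: fedeb-thiy-iw.
noun class: ∅ → class II.
case: -thiy → locative.
definiteness: ∅ → definite.
number: -iw → dual.

class II, locative, definite, dual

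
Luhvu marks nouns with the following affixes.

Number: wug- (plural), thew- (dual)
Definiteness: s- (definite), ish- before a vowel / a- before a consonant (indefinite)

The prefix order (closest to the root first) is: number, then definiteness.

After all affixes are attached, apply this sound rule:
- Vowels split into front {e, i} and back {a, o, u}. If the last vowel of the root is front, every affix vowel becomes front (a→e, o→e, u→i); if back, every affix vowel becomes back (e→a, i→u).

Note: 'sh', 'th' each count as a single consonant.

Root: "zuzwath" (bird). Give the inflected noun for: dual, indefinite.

athawzuzwath

Attach number dual thew- → thewzuzwath.
Attach definiteness indefinite a- (before consonant 'th') → athewzuzwath.
Apply vowel harmony: athewzuzwath → athawzuzwath.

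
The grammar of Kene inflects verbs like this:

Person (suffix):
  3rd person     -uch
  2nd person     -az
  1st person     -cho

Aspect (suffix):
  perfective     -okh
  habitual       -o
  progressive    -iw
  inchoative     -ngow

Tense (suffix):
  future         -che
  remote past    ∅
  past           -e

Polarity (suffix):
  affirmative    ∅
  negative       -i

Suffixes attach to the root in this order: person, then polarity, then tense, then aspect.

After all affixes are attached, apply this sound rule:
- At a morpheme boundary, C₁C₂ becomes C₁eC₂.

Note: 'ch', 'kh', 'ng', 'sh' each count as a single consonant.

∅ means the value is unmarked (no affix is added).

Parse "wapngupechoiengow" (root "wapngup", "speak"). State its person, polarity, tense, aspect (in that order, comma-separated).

Segment: wapngup-cho-i-e-ngow.
person: -cho → 1st person.
polarity: -i → negative.
tense: -e → past.
aspect: -ngow → inchoative.

1st person, negative, past, inchoative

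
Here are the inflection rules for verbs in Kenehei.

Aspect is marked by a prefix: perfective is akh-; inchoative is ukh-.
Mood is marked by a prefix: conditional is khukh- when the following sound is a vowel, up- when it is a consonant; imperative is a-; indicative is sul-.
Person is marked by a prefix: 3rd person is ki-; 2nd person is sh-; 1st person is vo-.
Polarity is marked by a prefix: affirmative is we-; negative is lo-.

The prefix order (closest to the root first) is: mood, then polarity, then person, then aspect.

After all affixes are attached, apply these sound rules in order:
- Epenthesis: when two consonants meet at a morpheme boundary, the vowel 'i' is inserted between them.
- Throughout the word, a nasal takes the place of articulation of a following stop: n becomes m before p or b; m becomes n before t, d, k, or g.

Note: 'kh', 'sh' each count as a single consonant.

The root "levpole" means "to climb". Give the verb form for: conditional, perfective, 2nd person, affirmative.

akhishiweupilevpole

Attach mood conditional up- (before consonant 'l') → uplevpole.
Attach polarity affirmative we- → weuplevpole.
Attach person 2nd person sh- → shweuplevpole.
Attach aspect perfective akh- → akhshweuplevpole.
Apply epenthesis: akhshweuplevpole → akhishiweupilevpole.
Nasal assimilation: no change.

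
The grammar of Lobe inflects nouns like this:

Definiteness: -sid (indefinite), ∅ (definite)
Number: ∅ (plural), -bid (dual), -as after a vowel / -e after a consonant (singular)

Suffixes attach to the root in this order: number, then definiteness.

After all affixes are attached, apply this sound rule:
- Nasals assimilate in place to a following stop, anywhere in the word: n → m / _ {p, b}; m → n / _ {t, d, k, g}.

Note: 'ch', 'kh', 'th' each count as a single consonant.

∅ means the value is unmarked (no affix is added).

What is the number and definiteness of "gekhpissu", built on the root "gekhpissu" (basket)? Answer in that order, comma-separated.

Segment: gekhpissu.
number: ∅ → plural.
definiteness: ∅ → definite.

plural, definite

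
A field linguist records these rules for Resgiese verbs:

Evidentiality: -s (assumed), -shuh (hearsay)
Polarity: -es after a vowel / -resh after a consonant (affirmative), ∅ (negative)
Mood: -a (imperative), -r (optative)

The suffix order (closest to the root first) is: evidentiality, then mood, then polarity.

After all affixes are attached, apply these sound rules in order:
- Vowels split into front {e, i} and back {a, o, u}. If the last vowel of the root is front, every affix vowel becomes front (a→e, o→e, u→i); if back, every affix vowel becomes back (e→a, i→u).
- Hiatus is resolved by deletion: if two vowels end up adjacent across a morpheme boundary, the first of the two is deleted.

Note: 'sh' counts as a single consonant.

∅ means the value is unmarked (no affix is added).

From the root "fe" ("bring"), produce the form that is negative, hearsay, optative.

feshihr

Attach evidentiality hearsay -shuh → feshuh.
Attach mood optative -r → feshuhr.
polarity = negative: zero marking, form stays feshuhr.
Apply vowel harmony: feshuhr → feshihr.
Vowel deletion: no change.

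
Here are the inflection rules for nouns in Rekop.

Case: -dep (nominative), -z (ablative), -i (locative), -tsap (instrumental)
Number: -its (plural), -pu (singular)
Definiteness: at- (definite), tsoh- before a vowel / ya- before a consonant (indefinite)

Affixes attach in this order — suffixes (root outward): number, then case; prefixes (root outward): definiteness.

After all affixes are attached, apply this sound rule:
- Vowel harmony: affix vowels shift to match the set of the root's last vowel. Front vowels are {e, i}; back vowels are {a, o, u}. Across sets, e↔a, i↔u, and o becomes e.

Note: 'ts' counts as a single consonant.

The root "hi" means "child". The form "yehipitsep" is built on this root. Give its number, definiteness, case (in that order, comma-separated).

Segment: ya-hi-pu-tsap.
number: -pu → singular.
definiteness: tsoh/ya- → indefinite.
case: -tsap → instrumental.

singular, indefinite, instrumental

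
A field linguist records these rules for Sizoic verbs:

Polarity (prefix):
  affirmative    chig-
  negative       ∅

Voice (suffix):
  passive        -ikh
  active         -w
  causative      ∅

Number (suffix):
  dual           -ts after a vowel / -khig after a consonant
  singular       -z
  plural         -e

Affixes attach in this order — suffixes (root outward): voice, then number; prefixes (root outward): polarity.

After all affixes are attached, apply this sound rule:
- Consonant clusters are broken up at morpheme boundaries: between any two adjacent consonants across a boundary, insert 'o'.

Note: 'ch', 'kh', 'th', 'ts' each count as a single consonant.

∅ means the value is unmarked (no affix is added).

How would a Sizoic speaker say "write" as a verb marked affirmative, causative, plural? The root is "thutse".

chigothutsee

voice = causative: zero marking, form stays thutse.
Attach number plural -e → thutsee.
Attach polarity affirmative chig- → chigthutsee.
Apply epenthesis: chigthutsee → chigothutsee.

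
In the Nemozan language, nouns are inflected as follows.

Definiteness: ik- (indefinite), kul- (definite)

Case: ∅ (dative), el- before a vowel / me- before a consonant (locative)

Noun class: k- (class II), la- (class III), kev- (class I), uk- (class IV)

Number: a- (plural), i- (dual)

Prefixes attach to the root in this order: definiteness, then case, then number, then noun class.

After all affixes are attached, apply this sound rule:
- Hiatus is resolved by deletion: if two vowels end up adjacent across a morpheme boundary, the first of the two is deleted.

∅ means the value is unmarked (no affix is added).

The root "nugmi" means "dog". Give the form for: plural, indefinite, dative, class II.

Attach definiteness indefinite ik- → iknugmi.
case = dative: zero marking, form stays iknugmi.
Attach number plural a- → aiknugmi.
Attach noun class class II k- → kaiknugmi.
Apply vowel deletion: kaiknugmi → kiknugmi.

kiknugmi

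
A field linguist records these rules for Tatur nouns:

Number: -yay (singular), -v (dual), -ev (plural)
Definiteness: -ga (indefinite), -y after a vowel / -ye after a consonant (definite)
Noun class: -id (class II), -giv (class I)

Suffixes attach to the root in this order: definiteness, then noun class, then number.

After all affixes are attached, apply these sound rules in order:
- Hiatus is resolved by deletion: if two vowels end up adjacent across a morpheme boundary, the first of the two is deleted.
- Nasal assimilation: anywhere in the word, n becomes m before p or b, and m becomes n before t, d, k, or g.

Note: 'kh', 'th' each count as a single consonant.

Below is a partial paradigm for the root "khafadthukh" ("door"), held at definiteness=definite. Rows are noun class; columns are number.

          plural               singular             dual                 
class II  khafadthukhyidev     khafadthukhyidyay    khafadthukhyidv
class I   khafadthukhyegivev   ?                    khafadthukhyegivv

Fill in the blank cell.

Attach definiteness definite -ye (after consonant 'kh') → khafadthukhye.
Attach noun class class I -giv → khafadthukhyegiv.
Attach number singular -yay → khafadthukhyegivyay.
Vowel deletion: no change.
Nasal assimilation: no change.

khafadthukhyegivyay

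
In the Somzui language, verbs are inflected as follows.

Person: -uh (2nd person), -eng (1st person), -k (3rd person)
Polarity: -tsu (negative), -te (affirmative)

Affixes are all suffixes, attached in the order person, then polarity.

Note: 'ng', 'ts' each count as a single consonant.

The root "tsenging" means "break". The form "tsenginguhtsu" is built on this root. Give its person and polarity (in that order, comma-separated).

Segment: tsenging-uh-tsu.
person: -uh → 2nd person.
polarity: -tsu → negative.

2nd person, negative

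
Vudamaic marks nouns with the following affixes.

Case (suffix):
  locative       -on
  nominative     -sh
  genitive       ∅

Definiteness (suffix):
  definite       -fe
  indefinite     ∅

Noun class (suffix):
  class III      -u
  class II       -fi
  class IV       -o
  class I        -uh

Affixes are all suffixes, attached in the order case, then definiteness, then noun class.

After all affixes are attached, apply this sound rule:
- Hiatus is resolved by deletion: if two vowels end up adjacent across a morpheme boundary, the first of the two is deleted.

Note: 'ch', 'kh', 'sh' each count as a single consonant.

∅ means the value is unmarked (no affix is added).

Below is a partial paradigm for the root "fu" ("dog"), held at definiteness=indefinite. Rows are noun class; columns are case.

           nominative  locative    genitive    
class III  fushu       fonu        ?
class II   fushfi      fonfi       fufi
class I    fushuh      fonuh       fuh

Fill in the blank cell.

fu

case = genitive: zero marking, form stays fu.
definiteness = indefinite: zero marking, form stays fu.
Attach noun class class III -u → fuu.
Apply vowel deletion: fuu → fu.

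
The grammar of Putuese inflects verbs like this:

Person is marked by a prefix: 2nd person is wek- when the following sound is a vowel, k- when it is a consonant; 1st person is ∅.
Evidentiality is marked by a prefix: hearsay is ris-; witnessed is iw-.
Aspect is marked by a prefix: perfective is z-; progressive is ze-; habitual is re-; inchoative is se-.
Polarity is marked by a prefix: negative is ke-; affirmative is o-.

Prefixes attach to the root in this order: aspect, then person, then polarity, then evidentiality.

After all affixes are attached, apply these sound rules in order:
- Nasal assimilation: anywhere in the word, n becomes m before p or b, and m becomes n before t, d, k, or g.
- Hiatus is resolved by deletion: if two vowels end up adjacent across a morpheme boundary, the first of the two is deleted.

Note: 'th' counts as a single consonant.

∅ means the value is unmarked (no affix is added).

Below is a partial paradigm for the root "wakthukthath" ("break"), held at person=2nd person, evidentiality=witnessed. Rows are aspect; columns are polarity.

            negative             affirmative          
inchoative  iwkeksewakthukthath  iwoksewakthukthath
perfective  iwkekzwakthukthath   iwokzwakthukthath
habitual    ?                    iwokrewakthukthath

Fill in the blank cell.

Attach aspect habitual re- → rewakthukthath.
Attach person 2nd person k- (before consonant 'r') → krewakthukthath.
Attach polarity negative ke- → kekrewakthukthath.
Attach evidentiality witnessed iw- → iwkekrewakthukthath.
Nasal assimilation: no change.
Vowel deletion: no change.

iwkekrewakthukthath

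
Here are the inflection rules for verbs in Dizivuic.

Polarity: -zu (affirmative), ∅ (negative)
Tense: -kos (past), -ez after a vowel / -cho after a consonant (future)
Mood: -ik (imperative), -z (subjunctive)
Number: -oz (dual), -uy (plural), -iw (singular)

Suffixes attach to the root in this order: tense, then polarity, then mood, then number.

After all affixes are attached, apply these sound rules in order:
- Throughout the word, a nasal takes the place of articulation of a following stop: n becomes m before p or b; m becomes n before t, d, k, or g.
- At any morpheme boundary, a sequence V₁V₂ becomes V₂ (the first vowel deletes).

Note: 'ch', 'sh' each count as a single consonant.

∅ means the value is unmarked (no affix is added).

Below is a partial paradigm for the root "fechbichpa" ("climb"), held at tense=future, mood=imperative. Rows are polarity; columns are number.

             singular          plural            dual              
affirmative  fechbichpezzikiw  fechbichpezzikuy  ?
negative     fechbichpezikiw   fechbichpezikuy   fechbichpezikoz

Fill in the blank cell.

fechbichpezzikoz

Attach tense future -ez (after vowel 'a') → fechbichpaez.
Attach polarity affirmative -zu → fechbichpaezzu.
Attach mood imperative -ik → fechbichpaezzuik.
Attach number dual -oz → fechbichpaezzuikoz.
Nasal assimilation: no change.
Apply vowel deletion: fechbichpaezzuikoz → fechbichpezzikoz.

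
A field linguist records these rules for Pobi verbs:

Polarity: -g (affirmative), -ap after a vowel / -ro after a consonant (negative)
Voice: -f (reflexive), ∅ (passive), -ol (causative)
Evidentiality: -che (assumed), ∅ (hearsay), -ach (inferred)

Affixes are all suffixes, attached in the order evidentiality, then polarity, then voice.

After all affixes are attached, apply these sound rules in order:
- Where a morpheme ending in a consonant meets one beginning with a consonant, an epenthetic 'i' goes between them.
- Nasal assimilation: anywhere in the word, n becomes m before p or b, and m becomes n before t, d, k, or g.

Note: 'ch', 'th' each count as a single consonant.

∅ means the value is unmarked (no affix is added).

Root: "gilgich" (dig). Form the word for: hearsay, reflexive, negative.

evidentiality = hearsay: zero marking, form stays gilgich.
Attach polarity negative -ro (after consonant 'ch') → gilgichro.
Attach voice reflexive -f → gilgichrof.
Apply epenthesis: gilgichrof → gilgichirof.
Nasal assimilation: no change.

gilgichirof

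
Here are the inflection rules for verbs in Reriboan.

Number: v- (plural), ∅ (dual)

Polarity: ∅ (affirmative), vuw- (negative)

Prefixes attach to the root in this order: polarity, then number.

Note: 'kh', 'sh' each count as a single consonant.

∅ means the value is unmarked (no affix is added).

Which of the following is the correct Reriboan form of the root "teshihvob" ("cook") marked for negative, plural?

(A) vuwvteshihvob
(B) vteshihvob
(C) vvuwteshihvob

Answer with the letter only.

Attach polarity negative vuw- → vuwteshihvob.
Attach number plural v- → vvuwteshihvob.
So the correct form is vvuwteshihvob, option (C).
(B) vteshihvob is wrong: it uses affirmative instead of negative for polarity.
(A) vuwvteshihvob is wrong: it has the affixes in the wrong order.

C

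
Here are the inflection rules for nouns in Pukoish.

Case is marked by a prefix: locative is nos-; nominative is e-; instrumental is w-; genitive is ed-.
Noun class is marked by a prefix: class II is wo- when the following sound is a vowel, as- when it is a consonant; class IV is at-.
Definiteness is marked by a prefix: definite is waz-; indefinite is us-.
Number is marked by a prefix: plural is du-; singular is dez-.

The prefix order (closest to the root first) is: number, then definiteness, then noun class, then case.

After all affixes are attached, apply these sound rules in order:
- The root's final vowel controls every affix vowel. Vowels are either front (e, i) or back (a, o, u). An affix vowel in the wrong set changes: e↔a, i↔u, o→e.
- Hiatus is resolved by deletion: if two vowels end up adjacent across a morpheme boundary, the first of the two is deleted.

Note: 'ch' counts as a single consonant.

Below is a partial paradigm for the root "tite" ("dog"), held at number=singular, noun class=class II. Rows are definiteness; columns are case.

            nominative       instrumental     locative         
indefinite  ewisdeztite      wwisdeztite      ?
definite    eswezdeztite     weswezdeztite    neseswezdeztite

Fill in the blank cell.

Attach number singular dez- → deztite.
Attach definiteness indefinite us- → usdeztite.
Attach noun class class II wo- (before vowel 'u') → wousdeztite.
Attach case locative nos- → noswousdeztite.
Apply vowel harmony: noswousdeztite → nesweisdeztite.
Apply vowel deletion: nesweisdeztite → neswisdeztite.

neswisdeztite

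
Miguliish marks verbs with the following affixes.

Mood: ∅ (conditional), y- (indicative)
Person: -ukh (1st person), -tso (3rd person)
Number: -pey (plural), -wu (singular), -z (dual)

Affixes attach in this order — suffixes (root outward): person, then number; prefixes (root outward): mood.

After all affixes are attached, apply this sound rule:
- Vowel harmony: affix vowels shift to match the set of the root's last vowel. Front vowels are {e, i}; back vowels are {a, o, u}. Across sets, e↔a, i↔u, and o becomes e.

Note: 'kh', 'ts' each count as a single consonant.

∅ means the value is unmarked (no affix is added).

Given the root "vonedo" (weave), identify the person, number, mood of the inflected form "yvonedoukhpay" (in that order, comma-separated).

1st person, plural, indicative

Segment: y-vonedo-ukh-pey.
person: -ukh → 1st person.
number: -pey → plural.
mood: y- → indicative.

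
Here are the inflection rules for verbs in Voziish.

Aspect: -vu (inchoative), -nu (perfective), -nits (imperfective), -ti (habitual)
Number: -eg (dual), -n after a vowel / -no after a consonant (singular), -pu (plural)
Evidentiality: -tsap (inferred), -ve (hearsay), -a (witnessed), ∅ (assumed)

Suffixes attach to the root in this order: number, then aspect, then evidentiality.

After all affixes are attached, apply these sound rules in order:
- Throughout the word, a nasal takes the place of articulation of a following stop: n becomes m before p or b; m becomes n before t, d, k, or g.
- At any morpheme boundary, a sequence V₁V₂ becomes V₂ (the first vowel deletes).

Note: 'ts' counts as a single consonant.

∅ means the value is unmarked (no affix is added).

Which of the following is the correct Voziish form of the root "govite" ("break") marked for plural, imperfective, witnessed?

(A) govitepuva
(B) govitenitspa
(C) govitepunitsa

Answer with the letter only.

Attach number plural -pu → govitepu.
Attach aspect imperfective -nits → govitepunits.
Attach evidentiality witnessed -a → govitepunitsa.
Nasal assimilation: no change.
Vowel deletion: no change.
So the correct form is govitepunitsa, option (C).
(B) govitenitspa is wrong: it has the affixes in the wrong order.
(A) govitepuva is wrong: it uses inchoative instead of imperfective for aspect.

C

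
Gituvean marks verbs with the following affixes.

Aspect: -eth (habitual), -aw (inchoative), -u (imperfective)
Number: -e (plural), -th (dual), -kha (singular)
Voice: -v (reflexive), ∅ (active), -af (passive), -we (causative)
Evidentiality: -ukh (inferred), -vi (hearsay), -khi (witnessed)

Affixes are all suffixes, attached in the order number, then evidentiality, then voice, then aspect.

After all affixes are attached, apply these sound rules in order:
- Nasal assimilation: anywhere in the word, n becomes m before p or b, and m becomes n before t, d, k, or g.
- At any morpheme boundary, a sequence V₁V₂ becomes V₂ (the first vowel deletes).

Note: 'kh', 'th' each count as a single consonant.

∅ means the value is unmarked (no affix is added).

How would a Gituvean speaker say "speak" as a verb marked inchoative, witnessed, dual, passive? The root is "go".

Attach number dual -th → goth.
Attach evidentiality witnessed -khi → gothkhi.
Attach voice passive -af → gothkhiaf.
Attach aspect inchoative -aw → gothkhiafaw.
Nasal assimilation: no change.
Apply vowel deletion: gothkhiafaw → gothkhafaw.

gothkhafaw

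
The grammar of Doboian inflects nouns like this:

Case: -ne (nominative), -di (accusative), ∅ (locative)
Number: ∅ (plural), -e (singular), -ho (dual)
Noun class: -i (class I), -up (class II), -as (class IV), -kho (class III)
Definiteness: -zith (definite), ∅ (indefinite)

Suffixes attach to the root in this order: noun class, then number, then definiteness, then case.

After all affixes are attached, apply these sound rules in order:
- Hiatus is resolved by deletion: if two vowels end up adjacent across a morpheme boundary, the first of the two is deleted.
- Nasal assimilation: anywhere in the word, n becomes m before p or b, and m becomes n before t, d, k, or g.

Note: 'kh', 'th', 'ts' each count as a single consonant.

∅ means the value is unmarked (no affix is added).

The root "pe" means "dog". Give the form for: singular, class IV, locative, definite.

pasezith

Attach noun class class IV -as → peas.
Attach number singular -e → pease.
Attach definiteness definite -zith → peasezith.
case = locative: zero marking, form stays peasezith.
Apply vowel deletion: peasezith → pasezith.
Nasal assimilation: no change.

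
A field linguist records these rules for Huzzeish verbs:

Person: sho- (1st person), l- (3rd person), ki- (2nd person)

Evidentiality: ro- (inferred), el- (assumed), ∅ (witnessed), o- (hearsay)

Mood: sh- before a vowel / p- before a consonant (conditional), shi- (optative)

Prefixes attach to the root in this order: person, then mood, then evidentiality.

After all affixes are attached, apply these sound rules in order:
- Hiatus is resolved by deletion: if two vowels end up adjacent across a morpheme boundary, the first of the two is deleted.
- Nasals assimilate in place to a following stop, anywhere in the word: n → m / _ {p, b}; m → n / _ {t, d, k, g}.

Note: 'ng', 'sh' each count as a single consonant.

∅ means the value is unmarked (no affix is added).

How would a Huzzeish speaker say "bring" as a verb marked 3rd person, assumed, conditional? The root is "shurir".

elplshurir

Attach person 3rd person l- → lshurir.
Attach mood conditional p- (before consonant 'l') → plshurir.
Attach evidentiality assumed el- → elplshurir.
Vowel deletion: no change.
Nasal assimilation: no change.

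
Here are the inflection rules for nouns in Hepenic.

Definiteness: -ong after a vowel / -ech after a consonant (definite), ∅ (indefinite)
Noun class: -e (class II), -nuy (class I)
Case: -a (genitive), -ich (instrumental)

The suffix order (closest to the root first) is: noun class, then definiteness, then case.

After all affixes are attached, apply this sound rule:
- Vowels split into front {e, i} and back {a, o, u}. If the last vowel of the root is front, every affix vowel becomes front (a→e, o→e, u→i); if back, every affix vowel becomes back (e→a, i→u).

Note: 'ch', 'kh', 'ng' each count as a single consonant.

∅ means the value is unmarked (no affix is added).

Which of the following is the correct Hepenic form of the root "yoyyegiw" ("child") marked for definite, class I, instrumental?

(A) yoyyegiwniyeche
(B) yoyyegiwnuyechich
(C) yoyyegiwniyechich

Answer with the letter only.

C

Attach noun class class I -nuy → yoyyegiwnuy.
Attach definiteness definite -ech (after consonant 'y') → yoyyegiwnuyech.
Attach case instrumental -ich → yoyyegiwnuyechich.
Apply vowel harmony: yoyyegiwnuyechich → yoyyegiwniyechich.
So the correct form is yoyyegiwniyechich, option (C).
(B) yoyyegiwnuyechich is wrong: it fails to apply the sound rule(s).
(A) yoyyegiwniyeche is wrong: it uses genitive instead of instrumental for case.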